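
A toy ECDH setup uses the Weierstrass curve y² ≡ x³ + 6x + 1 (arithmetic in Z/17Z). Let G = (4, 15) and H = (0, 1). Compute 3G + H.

First 3G:
Repeated addition: build up to 3G.
2G: tangent at (4, 15): λ = (3·4² + 6)/(2·15) ≡ 3/13. 13⁻¹ ≡ 4 (mod 17) since 13·4 = 52 ≡ 1, so λ ≡ 3·4 ≡ 12.
  x = λ² - 4 - 4 = 144 - 8 ≡ 0; y = λ·(4 - 0) - 15 ≡ 16. → (0, 16)
3G: (0, 16) + (4, 15). λ = (15 - 16)/(4 - 0) ≡ 16/4 mod 17. 4⁻¹ ≡ 13 (mod 17), so λ ≡ 4.
  x = λ² - 0 - 4 = 16 - 4 ≡ 12; y = λ·(0 - 12) - 16 ≡ 4. → (12, 4)
3G = (12, 4).
Finally 3G + H:
(12, 4) + (0, 1). λ = (1 - 4)/(0 - 12) ≡ 14/5 mod 17. 5⁻¹ ≡ 7 (mod 17) since 5·7 = 35 ≡ 1, so λ ≡ 13.
  x = λ² - 12 - 0 = 169 - 12 ≡ 4; y = λ·(12 - 4) - 4 ≡ 15. → (4, 15)

(4, 15)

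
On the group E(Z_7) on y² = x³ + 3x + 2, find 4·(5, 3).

Write G = (5, 3).
Double-and-add on 4 = (100)₂. Start with G = (5, 3) for the leading 1-bit.
double: tangent at (5, 3): λ = (3·5² + 3)/(2·3) ≡ 1/6. 6⁻¹ ≡ 6 (mod 7), so λ ≡ 1·6 ≡ 6.
  x = λ² - 5 - 5 = 36 - 10 ≡ 5; y = λ·(5 - 5) - 3 ≡ 4. → (5, 4)
double: tangent at (5, 4): λ = (3·5² + 3)/(2·4) ≡ 1/1. 1⁻¹ ≡ 1 (mod 7), so λ ≡ 1·1 ≡ 1.
  x = λ² - 5 - 5 = 1 - 10 ≡ 5; y = λ·(5 - 5) - 4 ≡ 3. → (5, 3)

(5, 3)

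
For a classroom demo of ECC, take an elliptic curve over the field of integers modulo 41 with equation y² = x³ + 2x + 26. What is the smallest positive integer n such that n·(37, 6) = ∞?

2P: tangent at (37, 6): λ = (3·37² + 2)/(2·6) ≡ 9/12. 12⁻¹ ≡ 24 (mod 41) since 12·24 = 288 ≡ 1, so λ ≡ 9·24 ≡ 11.
  x = λ² - 37 - 37 = 121 - 74 ≡ 6; y = λ·(37 - 6) - 6 ≡ 7. → (6, 7)
3P: (6, 7) + (37, 6). λ = (6 - 7)/(37 - 6) ≡ 40/31 mod 41. 31⁻¹ ≡ 4 (mod 41), so λ ≡ 37.
  x = λ² - 6 - 37 = 1369 - 43 ≡ 14; y = λ·(6 - 14) - 7 ≡ 25. → (14, 25)
4P: (14, 25) + (37, 6). λ = (6 - 25)/(37 - 14) ≡ 22/23 mod 41. 23⁻¹ ≡ 25 (mod 41), so λ ≡ 17.
  x = λ² - 14 - 37 = 289 - 51 ≡ 33; y = λ·(14 - 33) - 25 ≡ 21. → (33, 21)
5P: (33, 21) + (37, 6). λ = (6 - 21)/(37 - 33) ≡ 26/4 mod 41. 4⁻¹ ≡ 31 (mod 41) since 4·31 = 124 ≡ 1, so λ ≡ 27.
  x = λ² - 33 - 37 = 729 - 70 ≡ 3; y = λ·(33 - 3) - 21 ≡ 10. → (3, 10)
6P: (3, 10) + (37, 6). λ = (6 - 10)/(37 - 3) ≡ 37/34 mod 41. 34⁻¹ ≡ 35 (mod 41), so λ ≡ 24.
  x = λ² - 3 - 37 = 576 - 40 ≡ 3; y = λ·(3 - 3) - 10 ≡ 31. → (3, 31)
7P: (3, 31) + (37, 6). λ = (6 - 31)/(37 - 3) ≡ 16/34 mod 41. 34⁻¹ ≡ 35 (mod 41), so λ ≡ 27.
  x = λ² - 3 - 37 = 729 - 40 ≡ 33; y = λ·(3 - 33) - 31 ≡ 20. → (33, 20)
8P: (33, 20) + (37, 6). λ = (6 - 20)/(37 - 33) ≡ 27/4 mod 41. 4⁻¹ ≡ 31 (mod 41) since 4·31 = 124 ≡ 1, so λ ≡ 17.
  x = λ² - 33 - 37 = 289 - 70 ≡ 14; y = λ·(33 - 14) - 20 ≡ 16. → (14, 16)
9P: (14, 16) + (37, 6). λ = (6 - 16)/(37 - 14) ≡ 31/23 mod 41. 23⁻¹ ≡ 25 (mod 41) since 23·25 = 575 ≡ 1, so λ ≡ 37.
  x = λ² - 14 - 37 = 1369 - 51 ≡ 6; y = λ·(14 - 6) - 16 ≡ 34. → (6, 34)
10P: (6, 34) + (37, 6). λ = (6 - 34)/(37 - 6) ≡ 13/31 mod 41. 31⁻¹ ≡ 4 (mod 41), so λ ≡ 11.
  x = λ² - 6 - 37 = 121 - 43 ≡ 37; y = λ·(6 - 37) - 34 ≡ 35. → (37, 35)
11P: (37, 35) + (37, 6): same x and y₁ ≡ -y₂, so the sum is ∞.
11P = ∞, so the order is 11.

11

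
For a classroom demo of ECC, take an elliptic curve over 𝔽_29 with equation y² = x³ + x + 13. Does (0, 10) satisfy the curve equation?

yes

y² = 10² ≡ 13; x³ + 1x + 13 = 13 ≡ 13 (mod 29). 13 = 13.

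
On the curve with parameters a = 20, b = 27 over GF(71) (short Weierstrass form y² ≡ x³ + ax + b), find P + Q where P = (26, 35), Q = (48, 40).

(26, 35) + (48, 40). λ = (40 - 35)/(48 - 26) ≡ 5/22 mod 71. 22⁻¹ ≡ 42 (mod 71), so λ ≡ 68.
  x = λ² - 26 - 48 = 4624 - 74 ≡ 6; y = λ·(26 - 6) - 35 ≡ 47. → (6, 47)

(6, 47)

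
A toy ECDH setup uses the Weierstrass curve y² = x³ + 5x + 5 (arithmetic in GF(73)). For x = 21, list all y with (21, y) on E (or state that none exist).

x³ + 5x + 5 = 9371 ≡ 27 (mod 73).
Square roots of 27 mod 73: 10 and 63 (since 10² = 100 ≡ 27).

10, 63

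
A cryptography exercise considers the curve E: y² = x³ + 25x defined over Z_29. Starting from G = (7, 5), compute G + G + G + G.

(7, 24)

Repeated addition: build up to 4G.
2G: tangent at (7, 5): λ = (3·7² + 25)/(2·5) ≡ 27/10. 10⁻¹ ≡ 3 (mod 29), so λ ≡ 27·3 ≡ 23.
  x = λ² - 7 - 7 = 529 - 14 ≡ 22; y = λ·(7 - 22) - 5 ≡ 27. → (22, 27)
3G: (22, 27) + (7, 5). λ = (5 - 27)/(7 - 22) ≡ 7/14 mod 29. 14⁻¹ ≡ 27 (mod 29), so λ ≡ 15.
  x = λ² - 22 - 7 = 225 - 29 ≡ 22; y = λ·(22 - 22) - 27 ≡ 2. → (22, 2)
4G: (22, 2) + (7, 5). λ = (5 - 2)/(7 - 22) ≡ 3/14 mod 29. 14⁻¹ ≡ 27 (mod 29) since 14·27 = 378 ≡ 1, so λ ≡ 23.
  x = λ² - 22 - 7 = 529 - 29 ≡ 7; y = λ·(22 - 7) - 2 ≡ 24. → (7, 24)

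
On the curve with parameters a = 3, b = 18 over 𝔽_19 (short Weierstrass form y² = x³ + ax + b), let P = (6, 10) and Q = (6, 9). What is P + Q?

O

The two points share x = 6 and their y-coordinates satisfy 10 + 9 ≡ 0 (mod 19), so they are inverses. Their sum is O.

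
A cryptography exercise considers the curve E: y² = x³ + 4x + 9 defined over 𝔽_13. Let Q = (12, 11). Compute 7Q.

(0, 3)

Repeated addition: build up to 7Q.
2Q: tangent at (12, 11): λ = (3·12² + 4)/(2·11) ≡ 7/9. 9⁻¹ ≡ 3 (mod 13), so λ ≡ 7·3 ≡ 8.
  x = λ² - 12 - 12 = 64 - 24 ≡ 1; y = λ·(12 - 1) - 11 ≡ 12. → (1, 12)
3Q: (1, 12) + (12, 11). λ = (11 - 12)/(12 - 1) ≡ 12/11 mod 13. 11⁻¹ ≡ 6 (mod 13), so λ ≡ 7.
  x = λ² - 1 - 12 = 49 - 13 ≡ 10; y = λ·(1 - 10) - 12 ≡ 3. → (10, 3)
4Q: (10, 3) + (12, 11). λ = (11 - 3)/(12 - 10) ≡ 8/2 mod 13. 2⁻¹ ≡ 7 (mod 13) since 2·7 = 14 ≡ 1, so λ ≡ 4.
  x = λ² - 10 - 12 = 16 - 22 ≡ 7; y = λ·(10 - 7) - 3 ≡ 9. → (7, 9)
5Q: (7, 9) + (12, 11). λ = (11 - 9)/(12 - 7) ≡ 2/5 mod 13. 5⁻¹ ≡ 8 (mod 13) since 5·8 = 40 ≡ 1, so λ ≡ 3.
  x = λ² - 7 - 12 = 9 - 19 ≡ 3; y = λ·(7 - 3) - 9 ≡ 3. → (3, 3)
6Q: (3, 3) + (12, 11). λ = (11 - 3)/(12 - 3) ≡ 8/9 mod 13. 9⁻¹ ≡ 3 (mod 13), so λ ≡ 11.
  x = λ² - 3 - 12 = 121 - 15 ≡ 2; y = λ·(3 - 2) - 3 ≡ 8. → (2, 8)
7Q: (2, 8) + (12, 11). λ = (11 - 8)/(12 - 2) ≡ 3/10 mod 13. 10⁻¹ ≡ 4 (mod 13), so λ ≡ 12.
  x = λ² - 2 - 12 = 144 - 14 ≡ 0; y = λ·(2 - 0) - 8 ≡ 3. → (0, 3)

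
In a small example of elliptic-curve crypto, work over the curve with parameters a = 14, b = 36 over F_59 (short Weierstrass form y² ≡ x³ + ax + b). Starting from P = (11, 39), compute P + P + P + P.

Repeated addition: build up to 4P.
2P: tangent at (11, 39): λ = (3·11² + 14)/(2·39) ≡ 23/19. 19⁻¹ ≡ 28 (mod 59) since 19·28 = 532 ≡ 1, so λ ≡ 23·28 ≡ 54.
  x = λ² - 11 - 11 = 2916 - 22 ≡ 3; y = λ·(11 - 3) - 39 ≡ 39. → (3, 39)
3P: (3, 39) + (11, 39). λ = (39 - 39)/(11 - 3) ≡ 0/8 mod 59. 8⁻¹ ≡ 37 (mod 59), so λ ≡ 0.
  x = λ² - 3 - 11 = 0 - 14 ≡ 45; y = λ·(3 - 45) - 39 ≡ 20. → (45, 20)
4P: (45, 20) + (11, 39). λ = (39 - 20)/(11 - 45) ≡ 19/25 mod 59. 25⁻¹ ≡ 26 (mod 59), so λ ≡ 22.
  x = λ² - 45 - 11 = 484 - 56 ≡ 15; y = λ·(45 - 15) - 20 ≡ 50. → (15, 50)

(15, 50)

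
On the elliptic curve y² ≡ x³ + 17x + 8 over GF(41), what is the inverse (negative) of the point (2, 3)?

-(2, 3) = (2, -3 mod 41) = (2, 38).

(2, 38)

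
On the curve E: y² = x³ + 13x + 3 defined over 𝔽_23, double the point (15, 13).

tangent at (15, 13): λ = (3·15² + 13)/(2·13) ≡ 21/3. 3⁻¹ ≡ 8 (mod 23), so λ ≡ 21·8 ≡ 7.
  x = λ² - 15 - 15 = 49 - 30 ≡ 19; y = λ·(15 - 19) - 13 ≡ 5. → (19, 5)

(19, 5)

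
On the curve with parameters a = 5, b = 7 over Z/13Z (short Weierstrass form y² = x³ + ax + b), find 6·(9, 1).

Write Q = (9, 1).
Double-and-add on 6 = (110)₂. Start with Q = (9, 1) for the leading 1-bit.
double: tangent at (9, 1): λ = (3·9² + 5)/(2·1) ≡ 1/2. 2⁻¹ ≡ 7 (mod 13), so λ ≡ 1·7 ≡ 7.
  x = λ² - 9 - 9 = 49 - 18 ≡ 5; y = λ·(9 - 5) - 1 ≡ 1. → (5, 1)
add Q: (5, 1) + (9, 1). λ = (1 - 1)/(9 - 5) ≡ 0/4 mod 13. 4⁻¹ ≡ 10 (mod 13), so λ ≡ 0.
  x = λ² - 5 - 9 = 0 - 14 ≡ 12; y = λ·(5 - 12) - 1 ≡ 12. → (12, 12)
double: tangent at (12, 12): λ = (3·12² + 5)/(2·12) ≡ 8/11. 11⁻¹ ≡ 6 (mod 13), so λ ≡ 8·6 ≡ 9.
  x = λ² - 12 - 12 = 81 - 24 ≡ 5; y = λ·(12 - 5) - 12 ≡ 12. → (5, 12)

(5, 12)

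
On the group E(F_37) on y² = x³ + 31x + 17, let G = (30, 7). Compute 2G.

tangent at (30, 7): λ = (3·30² + 31)/(2·7) ≡ 30/14. 14⁻¹ ≡ 8 (mod 37) since 14·8 = 112 ≡ 1, so λ ≡ 30·8 ≡ 18.
  x = λ² - 30 - 30 = 324 - 60 ≡ 5; y = λ·(30 - 5) - 7 ≡ 36. → (5, 36)

(5, 36)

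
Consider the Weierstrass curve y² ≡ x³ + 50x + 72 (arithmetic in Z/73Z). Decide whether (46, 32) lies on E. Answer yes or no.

no

y² = 32² ≡ 2; x³ + 50x + 72 = 99708 ≡ 63 (mod 73). 2 ≠ 63.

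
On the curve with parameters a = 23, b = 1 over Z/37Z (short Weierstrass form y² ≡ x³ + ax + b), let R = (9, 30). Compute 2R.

(10, 26)

tangent at (9, 30): λ = (3·9² + 23)/(2·30) ≡ 7/23. 23⁻¹ ≡ 29 (mod 37), so λ ≡ 7·29 ≡ 18.
  x = λ² - 9 - 9 = 324 - 18 ≡ 10; y = λ·(9 - 10) - 30 ≡ 26. → (10, 26)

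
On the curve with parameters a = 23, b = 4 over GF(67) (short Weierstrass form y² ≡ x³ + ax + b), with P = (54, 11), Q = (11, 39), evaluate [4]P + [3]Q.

First 4P:
Repeated addition: build up to 4P.
2P: tangent at (54, 11): λ = (3·54² + 23)/(2·11) ≡ 61/22. 22⁻¹ ≡ 64 (mod 67), so λ ≡ 61·64 ≡ 18.
  x = λ² - 54 - 54 = 324 - 108 ≡ 15; y = λ·(54 - 15) - 11 ≡ 21. → (15, 21)
3P: (15, 21) + (54, 11). λ = (11 - 21)/(54 - 15) ≡ 57/39 mod 67. 39⁻¹ ≡ 55 (mod 67) since 39·55 = 2145 ≡ 1, so λ ≡ 53.
  x = λ² - 15 - 54 = 2809 - 69 ≡ 60; y = λ·(15 - 60) - 21 ≡ 6. → (60, 6)
4P: (60, 6) + (54, 11). λ = (11 - 6)/(54 - 60) ≡ 5/61 mod 67. 61⁻¹ ≡ 11 (mod 67), so λ ≡ 55.
  x = λ² - 60 - 54 = 3025 - 114 ≡ 30; y = λ·(60 - 30) - 6 ≡ 36. → (30, 36)
4P = (30, 36).
Next 3Q:
Repeated addition: build up to 3Q.
2Q: tangent at (11, 39): λ = (3·11² + 23)/(2·39) ≡ 51/11. 11⁻¹ ≡ 61 (mod 67) since 11·61 = 671 ≡ 1, so λ ≡ 51·61 ≡ 29.
  x = λ² - 11 - 11 = 841 - 22 ≡ 15; y = λ·(11 - 15) - 39 ≡ 46. → (15, 46)
3Q: (15, 46) + (11, 39). λ = (39 - 46)/(11 - 15) ≡ 60/63 mod 67. 63⁻¹ ≡ 50 (mod 67), so λ ≡ 52.
  x = λ² - 15 - 11 = 2704 - 26 ≡ 65; y = λ·(15 - 65) - 46 ≡ 34. → (65, 34)
3Q = (65, 34).
Finally 4P + 3Q:
(30, 36) + (65, 34). λ = (34 - 36)/(65 - 30) ≡ 65/35 mod 67. 35⁻¹ ≡ 23 (mod 67) since 35·23 = 805 ≡ 1, so λ ≡ 21.
  x = λ² - 30 - 65 = 441 - 95 ≡ 11; y = λ·(30 - 11) - 36 ≡ 28. → (11, 28)

(11, 28)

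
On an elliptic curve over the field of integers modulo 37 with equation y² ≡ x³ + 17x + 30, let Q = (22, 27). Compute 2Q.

tangent at (22, 27): λ = (3·22² + 17)/(2·27) ≡ 26/17. 17⁻¹ ≡ 24 (mod 37), so λ ≡ 26·24 ≡ 32.
  x = λ² - 22 - 22 = 1024 - 44 ≡ 18; y = λ·(22 - 18) - 27 ≡ 27. → (18, 27)

(18, 27)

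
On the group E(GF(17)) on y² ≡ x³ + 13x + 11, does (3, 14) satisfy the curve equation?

yes

y² = 14² ≡ 9; x³ + 13x + 11 = 77 ≡ 9 (mod 17). 9 = 9.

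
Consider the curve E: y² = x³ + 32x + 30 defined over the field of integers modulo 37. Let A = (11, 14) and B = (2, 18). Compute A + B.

(21, 11)

(11, 14) + (2, 18). λ = (18 - 14)/(2 - 11) ≡ 4/28 mod 37. 28⁻¹ ≡ 4 (mod 37) since 28·4 = 112 ≡ 1, so λ ≡ 16.
  x = λ² - 11 - 2 = 256 - 13 ≡ 21; y = λ·(11 - 21) - 14 ≡ 11. → (21, 11)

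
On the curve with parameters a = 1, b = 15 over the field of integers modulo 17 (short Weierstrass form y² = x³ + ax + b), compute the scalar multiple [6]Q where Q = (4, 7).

(16, 9)

Double-and-add on 6 = (110)₂. Start with Q = (4, 7) for the leading 1-bit.
double: tangent at (4, 7): λ = (3·4² + 1)/(2·7) ≡ 15/14. 14⁻¹ ≡ 11 (mod 17) since 14·11 = 154 ≡ 1, so λ ≡ 15·11 ≡ 12.
  x = λ² - 4 - 4 = 144 - 8 ≡ 0; y = λ·(4 - 0) - 7 ≡ 7. → (0, 7)
add Q: (0, 7) + (4, 7). λ = (7 - 7)/(4 - 0) ≡ 0/4 mod 17. 4⁻¹ ≡ 13 (mod 17), so λ ≡ 0.
  x = λ² - 0 - 4 = 0 - 4 ≡ 13; y = λ·(0 - 13) - 7 ≡ 10. → (13, 10)
double: tangent at (13, 10): λ = (3·13² + 1)/(2·10) ≡ 15/3. 3⁻¹ ≡ 6 (mod 17), so λ ≡ 15·6 ≡ 5.
  x = λ² - 13 - 13 = 25 - 26 ≡ 16; y = λ·(13 - 16) - 10 ≡ 9. → (16, 9)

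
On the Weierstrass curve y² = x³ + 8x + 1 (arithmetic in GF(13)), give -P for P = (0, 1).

-(0, 1) = (0, -1 mod 13) = (0, 12).

(0, 12)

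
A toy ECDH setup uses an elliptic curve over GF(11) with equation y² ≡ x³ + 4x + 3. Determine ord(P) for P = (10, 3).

7

2P: tangent at (10, 3): λ = (3·10² + 4)/(2·3) ≡ 7/6. 6⁻¹ ≡ 2 (mod 11), so λ ≡ 7·2 ≡ 3.
  x = λ² - 10 - 10 = 9 - 20 ≡ 0; y = λ·(10 - 0) - 3 ≡ 5. → (0, 5)
3P: (0, 5) + (10, 3). λ = (3 - 5)/(10 - 0) ≡ 9/10 mod 11. 10⁻¹ ≡ 10 (mod 11) since 10·10 = 100 ≡ 1, so λ ≡ 2.
  x = λ² - 0 - 10 = 4 - 10 ≡ 5; y = λ·(0 - 5) - 5 ≡ 7. → (5, 7)
4P: (5, 7) + (10, 3). λ = (3 - 7)/(10 - 5) ≡ 7/5 mod 11. 5⁻¹ ≡ 9 (mod 11) since 5·9 = 45 ≡ 1, so λ ≡ 8.
  x = λ² - 5 - 10 = 64 - 15 ≡ 5; y = λ·(5 - 5) - 7 ≡ 4. → (5, 4)
5P: (5, 4) + (10, 3). λ = (3 - 4)/(10 - 5) ≡ 10/5 mod 11. 5⁻¹ ≡ 9 (mod 11), so λ ≡ 2.
  x = λ² - 5 - 10 = 4 - 15 ≡ 0; y = λ·(5 - 0) - 4 ≡ 6. → (0, 6)
6P: (0, 6) + (10, 3). λ = (3 - 6)/(10 - 0) ≡ 8/10 mod 11. 10⁻¹ ≡ 10 (mod 11), so λ ≡ 3.
  x = λ² - 0 - 10 = 9 - 10 ≡ 10; y = λ·(0 - 10) - 6 ≡ 8. → (10, 8)
7P: (10, 8) + (10, 3): same x and y₁ ≡ -y₂, so the sum is the point at infinity.
7P = the point at infinity, so the order is 7.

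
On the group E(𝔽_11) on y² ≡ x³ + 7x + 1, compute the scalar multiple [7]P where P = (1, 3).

Double-and-add on 7 = (111)₂. Start with P = (1, 3) for the leading 1-bit.
double: tangent at (1, 3): λ = (3·1² + 7)/(2·3) ≡ 10/6. 6⁻¹ ≡ 2 (mod 11), so λ ≡ 10·2 ≡ 9.
  x = λ² - 1 - 1 = 81 - 2 ≡ 2; y = λ·(1 - 2) - 3 ≡ 10. → (2, 10)
add P: (2, 10) + (1, 3). λ = (3 - 10)/(1 - 2) ≡ 4/10 mod 11. 10⁻¹ ≡ 10 (mod 11) since 10·10 = 100 ≡ 1, so λ ≡ 7.
  x = λ² - 2 - 1 = 49 - 3 ≡ 2; y = λ·(2 - 2) - 10 ≡ 1. → (2, 1)
double: tangent at (2, 1): λ = (3·2² + 7)/(2·1) ≡ 8/2. 2⁻¹ ≡ 6 (mod 11), so λ ≡ 8·6 ≡ 4.
  x = λ² - 2 - 2 = 16 - 4 ≡ 1; y = λ·(2 - 1) - 1 ≡ 3. → (1, 3)
add P: tangent at (1, 3): λ = (3·1² + 7)/(2·3) ≡ 10/6. 6⁻¹ ≡ 2 (mod 11) since 6·2 = 12 ≡ 1, so λ ≡ 10·2 ≡ 9.
  x = λ² - 1 - 1 = 81 - 2 ≡ 2; y = λ·(1 - 2) - 3 ≡ 10. → (2, 10)

(2, 10)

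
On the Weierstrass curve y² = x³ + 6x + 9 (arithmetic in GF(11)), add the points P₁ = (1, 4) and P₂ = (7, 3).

(7, 8)

(1, 4) + (7, 3). λ = (3 - 4)/(7 - 1) ≡ 10/6 mod 11. 6⁻¹ ≡ 2 (mod 11), so λ ≡ 9.
  x = λ² - 1 - 7 = 81 - 8 ≡ 7; y = λ·(1 - 7) - 4 ≡ 8. → (7, 8)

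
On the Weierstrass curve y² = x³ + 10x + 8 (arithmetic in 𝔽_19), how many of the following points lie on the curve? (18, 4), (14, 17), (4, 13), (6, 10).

3

(18, 4): 4² ≡ 16, rhs ≡ 16 → on.
(14, 17): 17² ≡ 4, rhs ≡ 4 → on.
(4, 13): 13² ≡ 17, rhs ≡ 17 → on.
(6, 10): 10² ≡ 5, rhs ≡ 18 → off.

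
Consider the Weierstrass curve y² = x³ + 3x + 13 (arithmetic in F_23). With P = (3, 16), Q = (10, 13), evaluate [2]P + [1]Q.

(15, 12)

First 2P:
Repeated addition: build up to 2P.
2P: tangent at (3, 16): λ = (3·3² + 3)/(2·16) ≡ 7/9. 9⁻¹ ≡ 18 (mod 23), so λ ≡ 7·18 ≡ 11.
  x = λ² - 3 - 3 = 121 - 6 ≡ 0; y = λ·(3 - 0) - 16 ≡ 17. → (0, 17)
2P = (0, 17).
Finally 2P + Q:
(0, 17) + (10, 13). λ = (13 - 17)/(10 - 0) ≡ 19/10 mod 23. 10⁻¹ ≡ 7 (mod 23), so λ ≡ 18.
  x = λ² - 0 - 10 = 324 - 10 ≡ 15; y = λ·(0 - 15) - 17 ≡ 12. → (15, 12)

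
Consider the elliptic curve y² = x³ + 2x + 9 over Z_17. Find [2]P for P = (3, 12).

tangent at (3, 12): λ = (3·3² + 2)/(2·12) ≡ 12/7. 7⁻¹ ≡ 5 (mod 17), so λ ≡ 12·5 ≡ 9.
  x = λ² - 3 - 3 = 81 - 6 ≡ 7; y = λ·(3 - 7) - 12 ≡ 3. → (7, 3)

(7, 3)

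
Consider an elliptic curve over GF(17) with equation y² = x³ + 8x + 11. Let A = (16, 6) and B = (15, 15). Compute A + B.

(16, 6) + (15, 15). λ = (15 - 6)/(15 - 16) ≡ 9/16 mod 17. 16⁻¹ ≡ 16 (mod 17), so λ ≡ 8.
  x = λ² - 16 - 15 = 64 - 31 ≡ 16; y = λ·(16 - 16) - 6 ≡ 11. → (16, 11)

(16, 11)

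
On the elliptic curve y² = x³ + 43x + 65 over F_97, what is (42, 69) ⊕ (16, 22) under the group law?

(14, 4)

(42, 69) + (16, 22). λ = (22 - 69)/(16 - 42) ≡ 50/71 mod 97. 71⁻¹ ≡ 41 (mod 97) since 71·41 = 2911 ≡ 1, so λ ≡ 13.
  x = λ² - 42 - 16 = 169 - 58 ≡ 14; y = λ·(42 - 14) - 69 ≡ 4. → (14, 4)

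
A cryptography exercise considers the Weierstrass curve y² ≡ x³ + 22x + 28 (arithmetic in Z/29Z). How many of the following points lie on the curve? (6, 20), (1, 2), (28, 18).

1

(6, 20): 20² ≡ 23, rhs ≡ 28 → off.
(1, 2): 2² ≡ 4, rhs ≡ 22 → off.
(28, 18): 18² ≡ 5, rhs ≡ 5 → on.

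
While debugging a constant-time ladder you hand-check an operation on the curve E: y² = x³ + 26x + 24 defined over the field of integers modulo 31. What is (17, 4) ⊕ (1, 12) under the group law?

(21, 29)

(17, 4) + (1, 12). λ = (12 - 4)/(1 - 17) ≡ 8/15 mod 31. 15⁻¹ ≡ 29 (mod 31) since 15·29 = 435 ≡ 1, so λ ≡ 15.
  x = λ² - 17 - 1 = 225 - 18 ≡ 21; y = λ·(17 - 21) - 4 ≡ 29. → (21, 29)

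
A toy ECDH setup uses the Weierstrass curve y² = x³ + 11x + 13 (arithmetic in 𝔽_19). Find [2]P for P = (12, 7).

(1, 14)

tangent at (12, 7): λ = (3·12² + 11)/(2·7) ≡ 6/14. 14⁻¹ ≡ 15 (mod 19), so λ ≡ 6·15 ≡ 14.
  x = λ² - 12 - 12 = 196 - 24 ≡ 1; y = λ·(12 - 1) - 7 ≡ 14. → (1, 14)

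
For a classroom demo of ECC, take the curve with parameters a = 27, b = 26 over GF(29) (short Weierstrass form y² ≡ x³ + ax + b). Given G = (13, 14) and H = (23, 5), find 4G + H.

First 4G:
Repeated addition: build up to 4G.
2G: tangent at (13, 14): λ = (3·13² + 27)/(2·14) ≡ 12/28. 28⁻¹ ≡ 28 (mod 29), so λ ≡ 12·28 ≡ 17.
  x = λ² - 13 - 13 = 289 - 26 ≡ 2; y = λ·(13 - 2) - 14 ≡ 28. → (2, 28)
3G: (2, 28) + (13, 14). λ = (14 - 28)/(13 - 2) ≡ 15/11 mod 29. 11⁻¹ ≡ 8 (mod 29), so λ ≡ 4.
  x = λ² - 2 - 13 = 16 - 15 ≡ 1; y = λ·(2 - 1) - 28 ≡ 5. → (1, 5)
4G: (1, 5) + (13, 14). λ = (14 - 5)/(13 - 1) ≡ 9/12 mod 29. 12⁻¹ ≡ 17 (mod 29), so λ ≡ 8.
  x = λ² - 1 - 13 = 64 - 14 ≡ 21; y = λ·(1 - 21) - 5 ≡ 9. → (21, 9)
4G = (21, 9).
Finally 4G + H:
(21, 9) + (23, 5). λ = (5 - 9)/(23 - 21) ≡ 25/2 mod 29. 2⁻¹ ≡ 15 (mod 29), so λ ≡ 27.
  x = λ² - 21 - 23 = 729 - 44 ≡ 18; y = λ·(21 - 18) - 9 ≡ 14. → (18, 14)

(18, 14)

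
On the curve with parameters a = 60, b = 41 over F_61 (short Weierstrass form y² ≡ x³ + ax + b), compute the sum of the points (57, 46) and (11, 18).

(32, 9)

(57, 46) + (11, 18). λ = (18 - 46)/(11 - 57) ≡ 33/15 mod 61. 15⁻¹ ≡ 57 (mod 61), so λ ≡ 51.
  x = λ² - 57 - 11 = 2601 - 68 ≡ 32; y = λ·(57 - 32) - 46 ≡ 9. → (32, 9)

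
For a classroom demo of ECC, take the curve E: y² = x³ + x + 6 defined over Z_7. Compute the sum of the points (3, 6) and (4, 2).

(2, 4)

(3, 6) + (4, 2). λ = (2 - 6)/(4 - 3) ≡ 3/1 mod 7. 1⁻¹ ≡ 1 (mod 7), so λ ≡ 3.
  x = λ² - 3 - 4 = 9 - 7 ≡ 2; y = λ·(3 - 2) - 6 ≡ 4. → (2, 4)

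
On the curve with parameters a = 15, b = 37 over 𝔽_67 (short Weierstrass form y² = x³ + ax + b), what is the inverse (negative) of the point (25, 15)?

(25, 52)

-(25, 15) = (25, -15 mod 67) = (25, 52).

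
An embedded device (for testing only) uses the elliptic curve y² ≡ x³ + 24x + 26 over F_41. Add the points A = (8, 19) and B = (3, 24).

(31, 4)

(8, 19) + (3, 24). λ = (24 - 19)/(3 - 8) ≡ 5/36 mod 41. 36⁻¹ ≡ 8 (mod 41) since 36·8 = 288 ≡ 1, so λ ≡ 40.
  x = λ² - 8 - 3 = 1600 - 11 ≡ 31; y = λ·(8 - 31) - 19 ≡ 4. → (31, 4)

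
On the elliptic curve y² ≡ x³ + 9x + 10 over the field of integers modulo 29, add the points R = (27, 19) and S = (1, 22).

(2, 6)

(27, 19) + (1, 22). λ = (22 - 19)/(1 - 27) ≡ 3/3 mod 29. 3⁻¹ ≡ 10 (mod 29) since 3·10 = 30 ≡ 1, so λ ≡ 1.
  x = λ² - 27 - 1 = 1 - 28 ≡ 2; y = λ·(27 - 2) - 19 ≡ 6. → (2, 6)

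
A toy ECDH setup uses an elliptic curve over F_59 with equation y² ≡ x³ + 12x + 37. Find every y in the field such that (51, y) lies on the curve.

14, 45

x³ + 12x + 37 = 133300 ≡ 19 (mod 59).
Square roots of 19 mod 59: 14 and 45 (since 14² = 196 ≡ 19).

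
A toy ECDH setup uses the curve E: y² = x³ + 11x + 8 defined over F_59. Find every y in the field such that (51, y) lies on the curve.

23, 36

x³ + 11x + 8 = 133220 ≡ 57 (mod 59).
Square roots of 57 mod 59: 23 and 36 (since 23² = 529 ≡ 57).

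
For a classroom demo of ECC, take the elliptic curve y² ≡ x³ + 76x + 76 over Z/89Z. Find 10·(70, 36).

(56, 48)

Write P = (70, 36).
Repeated addition: build up to 10P.
2P: tangent at (70, 36): λ = (3·70² + 76)/(2·36) ≡ 2/72. 72⁻¹ ≡ 68 (mod 89) since 72·68 = 4896 ≡ 1, so λ ≡ 2·68 ≡ 47.
  x = λ² - 70 - 70 = 2209 - 140 ≡ 22; y = λ·(70 - 22) - 36 ≡ 84. → (22, 84)
3P: (22, 84) + (70, 36). λ = (36 - 84)/(70 - 22) ≡ 41/48 mod 89. 48⁻¹ ≡ 13 (mod 89), so λ ≡ 88.
  x = λ² - 22 - 70 = 7744 - 92 ≡ 87; y = λ·(22 - 87) - 84 ≡ 70. → (87, 70)
4P: (87, 70) + (70, 36). λ = (36 - 70)/(70 - 87) ≡ 55/72 mod 89. 72⁻¹ ≡ 68 (mod 89) since 72·68 = 4896 ≡ 1, so λ ≡ 2.
  x = λ² - 87 - 70 = 4 - 157 ≡ 25; y = λ·(87 - 25) - 70 ≡ 54. → (25, 54)
5P: (25, 54) + (70, 36). λ = (36 - 54)/(70 - 25) ≡ 71/45 mod 89. 45⁻¹ ≡ 2 (mod 89) since 45·2 = 90 ≡ 1, so λ ≡ 53.
  x = λ² - 25 - 70 = 2809 - 95 ≡ 44; y = λ·(25 - 44) - 54 ≡ 7. → (44, 7)
6P: (44, 7) + (70, 36). λ = (36 - 7)/(70 - 44) ≡ 29/26 mod 89. 26⁻¹ ≡ 24 (mod 89) since 26·24 = 624 ≡ 1, so λ ≡ 73.
  x = λ² - 44 - 70 = 5329 - 114 ≡ 53; y = λ·(44 - 53) - 7 ≡ 48. → (53, 48)
7P: (53, 48) + (70, 36). λ = (36 - 48)/(70 - 53) ≡ 77/17 mod 89. 17⁻¹ ≡ 21 (mod 89), so λ ≡ 15.
  x = λ² - 53 - 70 = 225 - 123 ≡ 13; y = λ·(53 - 13) - 48 ≡ 18. → (13, 18)
8P: (13, 18) + (70, 36). λ = (36 - 18)/(70 - 13) ≡ 18/57 mod 89. 57⁻¹ ≡ 25 (mod 89), so λ ≡ 5.
  x = λ² - 13 - 70 = 25 - 83 ≡ 31; y = λ·(13 - 31) - 18 ≡ 70. → (31, 70)
9P: (31, 70) + (70, 36). λ = (36 - 70)/(70 - 31) ≡ 55/39 mod 89. 39⁻¹ ≡ 16 (mod 89) since 39·16 = 624 ≡ 1, so λ ≡ 79.
  x = λ² - 31 - 70 = 6241 - 101 ≡ 88; y = λ·(31 - 88) - 70 ≡ 55. → (88, 55)
10P: (88, 55) + (70, 36). λ = (36 - 55)/(70 - 88) ≡ 70/71 mod 89. 71⁻¹ ≡ 84 (mod 89), so λ ≡ 6.
  x = λ² - 88 - 70 = 36 - 158 ≡ 56; y = λ·(88 - 56) - 55 ≡ 48. → (56, 48)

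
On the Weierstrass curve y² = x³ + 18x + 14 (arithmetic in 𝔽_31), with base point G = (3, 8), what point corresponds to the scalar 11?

(3, 23)

Double-and-add on 11 = (1011)₂. Start with G = (3, 8) for the leading 1-bit.
double: tangent at (3, 8): λ = (3·3² + 18)/(2·8) ≡ 14/16. 16⁻¹ ≡ 2 (mod 31), so λ ≡ 14·2 ≡ 28.
  x = λ² - 3 - 3 = 784 - 6 ≡ 3; y = λ·(3 - 3) - 8 ≡ 23. → (3, 23)
double: tangent at (3, 23): λ = (3·3² + 18)/(2·23) ≡ 14/15. 15⁻¹ ≡ 29 (mod 31) since 15·29 = 435 ≡ 1, so λ ≡ 14·29 ≡ 3.
  x = λ² - 3 - 3 = 9 - 6 ≡ 3; y = λ·(3 - 3) - 23 ≡ 8. → (3, 8)
add G: tangent at (3, 8): λ = (3·3² + 18)/(2·8) ≡ 14/16. 16⁻¹ ≡ 2 (mod 31) since 16·2 = 32 ≡ 1, so λ ≡ 14·2 ≡ 28.
  x = λ² - 3 - 3 = 784 - 6 ≡ 3; y = λ·(3 - 3) - 8 ≡ 23. → (3, 23)
double: tangent at (3, 23): λ = (3·3² + 18)/(2·23) ≡ 14/15. 15⁻¹ ≡ 29 (mod 31) since 15·29 = 435 ≡ 1, so λ ≡ 14·29 ≡ 3.
  x = λ² - 3 - 3 = 9 - 6 ≡ 3; y = λ·(3 - 3) - 23 ≡ 8. → (3, 8)
add G: tangent at (3, 8): λ = (3·3² + 18)/(2·8) ≡ 14/16. 16⁻¹ ≡ 2 (mod 31) since 16·2 = 32 ≡ 1, so λ ≡ 14·2 ≡ 28.
  x = λ² - 3 - 3 = 784 - 6 ≡ 3; y = λ·(3 - 3) - 8 ≡ 23. → (3, 23)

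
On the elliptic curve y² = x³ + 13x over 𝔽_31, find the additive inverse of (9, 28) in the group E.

(9, 3)

-(9, 28) = (9, -28 mod 31) = (9, 3).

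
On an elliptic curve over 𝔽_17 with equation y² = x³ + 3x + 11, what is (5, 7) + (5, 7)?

tangent at (5, 7): λ = (3·5² + 3)/(2·7) ≡ 10/14. 14⁻¹ ≡ 11 (mod 17), so λ ≡ 10·11 ≡ 8.
  x = λ² - 5 - 5 = 64 - 10 ≡ 3; y = λ·(5 - 3) - 7 ≡ 9. → (3, 9)

(3, 9)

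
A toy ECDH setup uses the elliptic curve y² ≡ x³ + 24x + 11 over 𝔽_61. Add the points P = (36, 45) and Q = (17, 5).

(36, 45) + (17, 5). λ = (5 - 45)/(17 - 36) ≡ 21/42 mod 61. 42⁻¹ ≡ 16 (mod 61), so λ ≡ 31.
  x = λ² - 36 - 17 = 961 - 53 ≡ 54; y = λ·(36 - 54) - 45 ≡ 7. → (54, 7)

(54, 7)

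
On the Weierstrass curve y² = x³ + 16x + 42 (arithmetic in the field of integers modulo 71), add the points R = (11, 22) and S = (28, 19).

(11, 22) + (28, 19). λ = (19 - 22)/(28 - 11) ≡ 68/17 mod 71. 17⁻¹ ≡ 46 (mod 71), so λ ≡ 4.
  x = λ² - 11 - 28 = 16 - 39 ≡ 48; y = λ·(11 - 48) - 22 ≡ 43. → (48, 43)

(48, 43)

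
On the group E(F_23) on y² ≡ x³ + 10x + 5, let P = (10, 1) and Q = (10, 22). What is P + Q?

O

The two points share x = 10 and their y-coordinates satisfy 1 + 22 ≡ 0 (mod 23), so they are inverses. Their sum is 𝒪.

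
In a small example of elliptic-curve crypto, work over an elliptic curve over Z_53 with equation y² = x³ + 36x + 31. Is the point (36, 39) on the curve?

no

y² = 39² ≡ 37; x³ + 36x + 31 = 47983 ≡ 18 (mod 53). 37 ≠ 18.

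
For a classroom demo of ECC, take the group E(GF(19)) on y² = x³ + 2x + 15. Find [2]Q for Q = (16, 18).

(12, 0)

tangent at (16, 18): λ = (3·16² + 2)/(2·18) ≡ 10/17. 17⁻¹ ≡ 9 (mod 19), so λ ≡ 10·9 ≡ 14.
  x = λ² - 16 - 16 = 196 - 32 ≡ 12; y = λ·(16 - 12) - 18 ≡ 0. → (12, 0)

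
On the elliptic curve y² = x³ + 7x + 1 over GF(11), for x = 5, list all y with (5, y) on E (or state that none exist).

x³ + 7x + 1 = 161 ≡ 7 (mod 11).
7 is a non-residue mod 11; no y exists.

none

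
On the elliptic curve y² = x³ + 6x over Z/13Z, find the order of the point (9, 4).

5

2P: tangent at (9, 4): λ = (3·9² + 6)/(2·4) ≡ 2/8. 8⁻¹ ≡ 5 (mod 13), so λ ≡ 2·5 ≡ 10.
  x = λ² - 9 - 9 = 100 - 18 ≡ 4; y = λ·(9 - 4) - 4 ≡ 7. → (4, 7)
3P: (4, 7) + (9, 4). λ = (4 - 7)/(9 - 4) ≡ 10/5 mod 13. 5⁻¹ ≡ 8 (mod 13), so λ ≡ 2.
  x = λ² - 4 - 9 = 4 - 13 ≡ 4; y = λ·(4 - 4) - 7 ≡ 6. → (4, 6)
4P: (4, 6) + (9, 4). λ = (4 - 6)/(9 - 4) ≡ 11/5 mod 13. 5⁻¹ ≡ 8 (mod 13), so λ ≡ 10.
  x = λ² - 4 - 9 = 100 - 13 ≡ 9; y = λ·(4 - 9) - 6 ≡ 9. → (9, 9)
5P: (9, 9) + (9, 4): same x and y₁ ≡ -y₂, so the sum is ∞.
5P = ∞, so the order is 5.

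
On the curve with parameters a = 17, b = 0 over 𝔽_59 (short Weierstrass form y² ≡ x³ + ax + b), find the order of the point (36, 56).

5

2P: tangent at (36, 56): λ = (3·36² + 17)/(2·56) ≡ 11/53. 53⁻¹ ≡ 49 (mod 59), so λ ≡ 11·49 ≡ 8.
  x = λ² - 36 - 36 = 64 - 72 ≡ 51; y = λ·(36 - 51) - 56 ≡ 1. → (51, 1)
3P: (51, 1) + (36, 56). λ = (56 - 1)/(36 - 51) ≡ 55/44 mod 59. 44⁻¹ ≡ 55 (mod 59), so λ ≡ 16.
  x = λ² - 51 - 36 = 256 - 87 ≡ 51; y = λ·(51 - 51) - 1 ≡ 58. → (51, 58)
4P: (51, 58) + (36, 56). λ = (56 - 58)/(36 - 51) ≡ 57/44 mod 59. 44⁻¹ ≡ 55 (mod 59) since 44·55 = 2420 ≡ 1, so λ ≡ 8.
  x = λ² - 51 - 36 = 64 - 87 ≡ 36; y = λ·(51 - 36) - 58 ≡ 3. → (36, 3)
5P: (36, 3) + (36, 56): same x and y₁ ≡ -y₂, so the sum is 𝒪.
5P = 𝒪, so the order is 5.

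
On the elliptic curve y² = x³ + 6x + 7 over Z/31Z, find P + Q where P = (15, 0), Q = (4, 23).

(15, 0) + (4, 23). λ = (23 - 0)/(4 - 15) ≡ 23/20 mod 31. 20⁻¹ ≡ 14 (mod 31), so λ ≡ 12.
  x = λ² - 15 - 4 = 144 - 19 ≡ 1; y = λ·(15 - 1) - 0 ≡ 13. → (1, 13)

(1, 13)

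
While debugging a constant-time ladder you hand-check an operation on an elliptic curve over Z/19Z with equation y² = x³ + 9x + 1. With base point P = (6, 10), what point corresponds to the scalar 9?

O

Repeated addition: build up to 9P.
2P: tangent at (6, 10): λ = (3·6² + 9)/(2·10) ≡ 3/1. 1⁻¹ ≡ 1 (mod 19) since 1·1 = 1 ≡ 1, so λ ≡ 3·1 ≡ 3.
  x = λ² - 6 - 6 = 9 - 12 ≡ 16; y = λ·(6 - 16) - 10 ≡ 17. → (16, 17)
3P: (16, 17) + (6, 10). λ = (10 - 17)/(6 - 16) ≡ 12/9 mod 19. 9⁻¹ ≡ 17 (mod 19), so λ ≡ 14.
  x = λ² - 16 - 6 = 196 - 22 ≡ 3; y = λ·(16 - 3) - 17 ≡ 13. → (3, 13)
4P: (3, 13) + (6, 10). λ = (10 - 13)/(6 - 3) ≡ 16/3 mod 19. 3⁻¹ ≡ 13 (mod 19), so λ ≡ 18.
  x = λ² - 3 - 6 = 324 - 9 ≡ 11; y = λ·(3 - 11) - 13 ≡ 14. → (11, 14)
5P: (11, 14) + (6, 10). λ = (10 - 14)/(6 - 11) ≡ 15/14 mod 19. 14⁻¹ ≡ 15 (mod 19), so λ ≡ 16.
  x = λ² - 11 - 6 = 256 - 17 ≡ 11; y = λ·(11 - 11) - 14 ≡ 5. → (11, 5)
6P: (11, 5) + (6, 10). λ = (10 - 5)/(6 - 11) ≡ 5/14 mod 19. 14⁻¹ ≡ 15 (mod 19) since 14·15 = 210 ≡ 1, so λ ≡ 18.
  x = λ² - 11 - 6 = 324 - 17 ≡ 3; y = λ·(11 - 3) - 5 ≡ 6. → (3, 6)
7P: (3, 6) + (6, 10). λ = (10 - 6)/(6 - 3) ≡ 4/3 mod 19. 3⁻¹ ≡ 13 (mod 19), so λ ≡ 14.
  x = λ² - 3 - 6 = 196 - 9 ≡ 16; y = λ·(3 - 16) - 6 ≡ 2. → (16, 2)
8P: (16, 2) + (6, 10). λ = (10 - 2)/(6 - 16) ≡ 8/9 mod 19. 9⁻¹ ≡ 17 (mod 19), so λ ≡ 3.
  x = λ² - 16 - 6 = 9 - 22 ≡ 6; y = λ·(16 - 6) - 2 ≡ 9. → (6, 9)
9P: (6, 9) + (6, 10): same x and y₁ ≡ -y₂, so the sum is O.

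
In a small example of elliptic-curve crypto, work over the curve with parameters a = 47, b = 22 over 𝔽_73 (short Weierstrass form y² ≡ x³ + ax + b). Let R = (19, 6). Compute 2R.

tangent at (19, 6): λ = (3·19² + 47)/(2·6) ≡ 35/12. 12⁻¹ ≡ 67 (mod 73) since 12·67 = 804 ≡ 1, so λ ≡ 35·67 ≡ 9.
  x = λ² - 19 - 19 = 81 - 38 ≡ 43; y = λ·(19 - 43) - 6 ≡ 70. → (43, 70)

(43, 70)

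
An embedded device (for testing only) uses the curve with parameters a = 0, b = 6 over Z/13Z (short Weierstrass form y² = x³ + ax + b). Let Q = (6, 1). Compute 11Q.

(2, 1)

Double-and-add on 11 = (1011)₂. Start with Q = (6, 1) for the leading 1-bit.
double: tangent at (6, 1): λ = (3·6² + 0)/(2·1) ≡ 4/2. 2⁻¹ ≡ 7 (mod 13), so λ ≡ 4·7 ≡ 2.
  x = λ² - 6 - 6 = 4 - 12 ≡ 5; y = λ·(6 - 5) - 1 ≡ 1. → (5, 1)
double: tangent at (5, 1): λ = (3·5² + 0)/(2·1) ≡ 10/2. 2⁻¹ ≡ 7 (mod 13), so λ ≡ 10·7 ≡ 5.
  x = λ² - 5 - 5 = 25 - 10 ≡ 2; y = λ·(5 - 2) - 1 ≡ 1. → (2, 1)
add Q: (2, 1) + (6, 1). λ = (1 - 1)/(6 - 2) ≡ 0/4 mod 13. 4⁻¹ ≡ 10 (mod 13) since 4·10 = 40 ≡ 1, so λ ≡ 0.
  x = λ² - 2 - 6 = 0 - 8 ≡ 5; y = λ·(2 - 5) - 1 ≡ 12. → (5, 12)
double: tangent at (5, 12): λ = (3·5² + 0)/(2·12) ≡ 10/11. 11⁻¹ ≡ 6 (mod 13) since 11·6 = 66 ≡ 1, so λ ≡ 10·6 ≡ 8.
  x = λ² - 5 - 5 = 64 - 10 ≡ 2; y = λ·(5 - 2) - 12 ≡ 12. → (2, 12)
add Q: (2, 12) + (6, 1). λ = (1 - 12)/(6 - 2) ≡ 2/4 mod 13. 4⁻¹ ≡ 10 (mod 13), so λ ≡ 7.
  x = λ² - 2 - 6 = 49 - 8 ≡ 2; y = λ·(2 - 2) - 12 ≡ 1. → (2, 1)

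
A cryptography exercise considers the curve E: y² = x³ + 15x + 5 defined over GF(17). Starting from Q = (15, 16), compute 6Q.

(9, 11)

Double-and-add on 6 = (110)₂. Start with Q = (15, 16) for the leading 1-bit.
double: tangent at (15, 16): λ = (3·15² + 15)/(2·16) ≡ 10/15. 15⁻¹ ≡ 8 (mod 17) since 15·8 = 120 ≡ 1, so λ ≡ 10·8 ≡ 12.
  x = λ² - 15 - 15 = 144 - 30 ≡ 12; y = λ·(15 - 12) - 16 ≡ 3. → (12, 3)
add Q: (12, 3) + (15, 16). λ = (16 - 3)/(15 - 12) ≡ 13/3 mod 17. 3⁻¹ ≡ 6 (mod 17) since 3·6 = 18 ≡ 1, so λ ≡ 10.
  x = λ² - 12 - 15 = 100 - 27 ≡ 5; y = λ·(12 - 5) - 3 ≡ 16. → (5, 16)
double: tangent at (5, 16): λ = (3·5² + 15)/(2·16) ≡ 5/15. 15⁻¹ ≡ 8 (mod 17) since 15·8 = 120 ≡ 1, so λ ≡ 5·8 ≡ 6.
  x = λ² - 5 - 5 = 36 - 10 ≡ 9; y = λ·(5 - 9) - 16 ≡ 11. → (9, 11)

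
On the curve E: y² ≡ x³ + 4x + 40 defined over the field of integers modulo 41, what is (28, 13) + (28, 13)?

(1, 2)

tangent at (28, 13): λ = (3·28² + 4)/(2·13) ≡ 19/26. 26⁻¹ ≡ 30 (mod 41) since 26·30 = 780 ≡ 1, so λ ≡ 19·30 ≡ 37.
  x = λ² - 28 - 28 = 1369 - 56 ≡ 1; y = λ·(28 - 1) - 13 ≡ 2. → (1, 2)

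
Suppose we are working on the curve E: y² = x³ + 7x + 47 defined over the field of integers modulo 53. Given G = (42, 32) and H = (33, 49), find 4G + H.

First 4G:
Repeated addition: build up to 4G.
2G: tangent at (42, 32): λ = (3·42² + 7)/(2·32) ≡ 52/11. 11⁻¹ ≡ 29 (mod 53) since 11·29 = 319 ≡ 1, so λ ≡ 52·29 ≡ 24.
  x = λ² - 42 - 42 = 576 - 84 ≡ 15; y = λ·(42 - 15) - 32 ≡ 33. → (15, 33)
3G: (15, 33) + (42, 32). λ = (32 - 33)/(42 - 15) ≡ 52/27 mod 53. 27⁻¹ ≡ 2 (mod 53), so λ ≡ 51.
  x = λ² - 15 - 42 = 2601 - 57 ≡ 0; y = λ·(15 - 0) - 33 ≡ 43. → (0, 43)
4G: (0, 43) + (42, 32). λ = (32 - 43)/(42 - 0) ≡ 42/42 mod 53. 42⁻¹ ≡ 24 (mod 53) since 42·24 = 1008 ≡ 1, so λ ≡ 1.
  x = λ² - 0 - 42 = 1 - 42 ≡ 12; y = λ·(0 - 12) - 43 ≡ 51. → (12, 51)
4G = (12, 51).
Finally 4G + H:
(12, 51) + (33, 49). λ = (49 - 51)/(33 - 12) ≡ 51/21 mod 53. 21⁻¹ ≡ 48 (mod 53), so λ ≡ 10.
  x = λ² - 12 - 33 = 100 - 45 ≡ 2; y = λ·(12 - 2) - 51 ≡ 49. → (2, 49)

(2, 49)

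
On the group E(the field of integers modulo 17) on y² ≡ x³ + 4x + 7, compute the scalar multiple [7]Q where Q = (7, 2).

Repeated addition: build up to 7Q.
2Q: tangent at (7, 2): λ = (3·7² + 4)/(2·2) ≡ 15/4. 4⁻¹ ≡ 13 (mod 17), so λ ≡ 15·13 ≡ 8.
  x = λ² - 7 - 7 = 64 - 14 ≡ 16; y = λ·(7 - 16) - 2 ≡ 11. → (16, 11)
3Q: (16, 11) + (7, 2). λ = (2 - 11)/(7 - 16) ≡ 8/8 mod 17. 8⁻¹ ≡ 15 (mod 17), so λ ≡ 1.
  x = λ² - 16 - 7 = 1 - 23 ≡ 12; y = λ·(16 - 12) - 11 ≡ 10. → (12, 10)
4Q: (12, 10) + (7, 2). λ = (2 - 10)/(7 - 12) ≡ 9/12 mod 17. 12⁻¹ ≡ 10 (mod 17) since 12·10 = 120 ≡ 1, so λ ≡ 5.
  x = λ² - 12 - 7 = 25 - 19 ≡ 6; y = λ·(12 - 6) - 10 ≡ 3. → (6, 3)
5Q: (6, 3) + (7, 2). λ = (2 - 3)/(7 - 6) ≡ 16/1 mod 17. 1⁻¹ ≡ 1 (mod 17) since 1·1 = 1 ≡ 1, so λ ≡ 16.
  x = λ² - 6 - 7 = 256 - 13 ≡ 5; y = λ·(6 - 5) - 3 ≡ 13. → (5, 13)
6Q: (5, 13) + (7, 2). λ = (2 - 13)/(7 - 5) ≡ 6/2 mod 17. 2⁻¹ ≡ 9 (mod 17) since 2·9 = 18 ≡ 1, so λ ≡ 3.
  x = λ² - 5 - 7 = 9 - 12 ≡ 14; y = λ·(5 - 14) - 13 ≡ 11. → (14, 11)
7Q: (14, 11) + (7, 2). λ = (2 - 11)/(7 - 14) ≡ 8/10 mod 17. 10⁻¹ ≡ 12 (mod 17), so λ ≡ 11.
  x = λ² - 14 - 7 = 121 - 21 ≡ 15; y = λ·(14 - 15) - 11 ≡ 12. → (15, 12)

(15, 12)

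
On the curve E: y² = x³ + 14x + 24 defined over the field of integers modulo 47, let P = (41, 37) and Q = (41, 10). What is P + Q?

The two points share x = 41 and their y-coordinates satisfy 37 + 10 ≡ 0 (mod 47), so they are inverses. Their sum is 𝒪.

O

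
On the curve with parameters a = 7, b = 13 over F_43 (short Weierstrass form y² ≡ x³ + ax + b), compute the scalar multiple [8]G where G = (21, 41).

Repeated addition: build up to 8G.
2G: tangent at (21, 41): λ = (3·21² + 7)/(2·41) ≡ 40/39. 39⁻¹ ≡ 32 (mod 43) since 39·32 = 1248 ≡ 1, so λ ≡ 40·32 ≡ 33.
  x = λ² - 21 - 21 = 1089 - 42 ≡ 15; y = λ·(21 - 15) - 41 ≡ 28. → (15, 28)
3G: (15, 28) + (21, 41). λ = (41 - 28)/(21 - 15) ≡ 13/6 mod 43. 6⁻¹ ≡ 36 (mod 43) since 6·36 = 216 ≡ 1, so λ ≡ 38.
  x = λ² - 15 - 21 = 1444 - 36 ≡ 32; y = λ·(15 - 32) - 28 ≡ 14. → (32, 14)
4G: (32, 14) + (21, 41). λ = (41 - 14)/(21 - 32) ≡ 27/32 mod 43. 32⁻¹ ≡ 39 (mod 43), so λ ≡ 21.
  x = λ² - 32 - 21 = 441 - 53 ≡ 1; y = λ·(32 - 1) - 14 ≡ 35. → (1, 35)
5G: (1, 35) + (21, 41). λ = (41 - 35)/(21 - 1) ≡ 6/20 mod 43. 20⁻¹ ≡ 28 (mod 43), so λ ≡ 39.
  x = λ² - 1 - 21 = 1521 - 22 ≡ 37; y = λ·(1 - 37) - 35 ≡ 23. → (37, 23)
6G: (37, 23) + (21, 41). λ = (41 - 23)/(21 - 37) ≡ 18/27 mod 43. 27⁻¹ ≡ 8 (mod 43) since 27·8 = 216 ≡ 1, so λ ≡ 15.
  x = λ² - 37 - 21 = 225 - 58 ≡ 38; y = λ·(37 - 38) - 23 ≡ 5. → (38, 5)
7G: (38, 5) + (21, 41). λ = (41 - 5)/(21 - 38) ≡ 36/26 mod 43. 26⁻¹ ≡ 5 (mod 43) since 26·5 = 130 ≡ 1, so λ ≡ 8.
  x = λ² - 38 - 21 = 64 - 59 ≡ 5; y = λ·(38 - 5) - 5 ≡ 1. → (5, 1)
8G: (5, 1) + (21, 41). λ = (41 - 1)/(21 - 5) ≡ 40/16 mod 43. 16⁻¹ ≡ 35 (mod 43), so λ ≡ 24.
  x = λ² - 5 - 21 = 576 - 26 ≡ 34; y = λ·(5 - 34) - 1 ≡ 34. → (34, 34)

(34, 34)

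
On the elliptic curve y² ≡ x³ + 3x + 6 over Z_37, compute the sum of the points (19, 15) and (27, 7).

(19, 15) + (27, 7). λ = (7 - 15)/(27 - 19) ≡ 29/8 mod 37. 8⁻¹ ≡ 14 (mod 37) since 8·14 = 112 ≡ 1, so λ ≡ 36.
  x = λ² - 19 - 27 = 1296 - 46 ≡ 29; y = λ·(19 - 29) - 15 ≡ 32. → (29, 32)

(29, 32)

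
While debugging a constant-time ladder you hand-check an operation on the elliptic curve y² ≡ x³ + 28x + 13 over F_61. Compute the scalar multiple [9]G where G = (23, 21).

Double-and-add on 9 = (1001)₂. Start with G = (23, 21) for the leading 1-bit.
double: tangent at (23, 21): λ = (3·23² + 28)/(2·21) ≡ 29/42. 42⁻¹ ≡ 16 (mod 61), so λ ≡ 29·16 ≡ 37.
  x = λ² - 23 - 23 = 1369 - 46 ≡ 42; y = λ·(23 - 42) - 21 ≡ 8. → (42, 8)
double: tangent at (42, 8): λ = (3·42² + 28)/(2·8) ≡ 13/16. 16⁻¹ ≡ 42 (mod 61), so λ ≡ 13·42 ≡ 58.
  x = λ² - 42 - 42 = 3364 - 84 ≡ 47; y = λ·(42 - 47) - 8 ≡ 7. → (47, 7)
double: tangent at (47, 7): λ = (3·47² + 28)/(2·7) ≡ 6/14. 14⁻¹ ≡ 48 (mod 61), so λ ≡ 6·48 ≡ 44.
  x = λ² - 47 - 47 = 1936 - 94 ≡ 12; y = λ·(47 - 12) - 7 ≡ 8. → (12, 8)
add G: (12, 8) + (23, 21). λ = (21 - 8)/(23 - 12) ≡ 13/11 mod 61. 11⁻¹ ≡ 50 (mod 61) since 11·50 = 550 ≡ 1, so λ ≡ 40.
  x = λ² - 12 - 23 = 1600 - 35 ≡ 40; y = λ·(12 - 40) - 8 ≡ 31. → (40, 31)

(40, 31)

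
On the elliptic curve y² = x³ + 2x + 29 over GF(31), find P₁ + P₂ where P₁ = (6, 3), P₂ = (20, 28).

(6, 3) + (20, 28). λ = (28 - 3)/(20 - 6) ≡ 25/14 mod 31. 14⁻¹ ≡ 20 (mod 31), so λ ≡ 4.
  x = λ² - 6 - 20 = 16 - 26 ≡ 21; y = λ·(6 - 21) - 3 ≡ 30. → (21, 30)

(21, 30)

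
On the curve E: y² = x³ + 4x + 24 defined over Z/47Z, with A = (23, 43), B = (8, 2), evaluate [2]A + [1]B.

First 2A:
Repeated addition: build up to 2A.
2A: tangent at (23, 43): λ = (3·23² + 4)/(2·43) ≡ 40/39. 39⁻¹ ≡ 41 (mod 47) since 39·41 = 1599 ≡ 1, so λ ≡ 40·41 ≡ 42.
  x = λ² - 23 - 23 = 1764 - 46 ≡ 26; y = λ·(23 - 26) - 43 ≡ 19. → (26, 19)
2A = (26, 19).
Finally 2A + B:
(26, 19) + (8, 2). λ = (2 - 19)/(8 - 26) ≡ 30/29 mod 47. 29⁻¹ ≡ 13 (mod 47), so λ ≡ 14.
  x = λ² - 26 - 8 = 196 - 34 ≡ 21; y = λ·(26 - 21) - 19 ≡ 4. → (21, 4)

(21, 4)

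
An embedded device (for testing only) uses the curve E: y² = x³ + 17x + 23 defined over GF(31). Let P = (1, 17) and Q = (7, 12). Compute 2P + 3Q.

(16, 12)

First 2P:
Repeated addition: build up to 2P.
2P: tangent at (1, 17): λ = (3·1² + 17)/(2·17) ≡ 20/3. 3⁻¹ ≡ 21 (mod 31), so λ ≡ 20·21 ≡ 17.
  x = λ² - 1 - 1 = 289 - 2 ≡ 8; y = λ·(1 - 8) - 17 ≡ 19. → (8, 19)
2P = (8, 19).
Next 3Q:
Repeated addition: build up to 3Q.
2Q: tangent at (7, 12): λ = (3·7² + 17)/(2·12) ≡ 9/24. 24⁻¹ ≡ 22 (mod 31), so λ ≡ 9·22 ≡ 12.
  x = λ² - 7 - 7 = 144 - 14 ≡ 6; y = λ·(7 - 6) - 12 ≡ 0. → (6, 0)
3Q: (6, 0) + (7, 12). λ = (12 - 0)/(7 - 6) ≡ 12/1 mod 31. 1⁻¹ ≡ 1 (mod 31), so λ ≡ 12.
  x = λ² - 6 - 7 = 144 - 13 ≡ 7; y = λ·(6 - 7) - 0 ≡ 19. → (7, 19)
3Q = (7, 19).
Finally 2P + 3Q:
(8, 19) + (7, 19). λ = (19 - 19)/(7 - 8) ≡ 0/30 mod 31. 30⁻¹ ≡ 30 (mod 31) since 30·30 = 900 ≡ 1, so λ ≡ 0.
  x = λ² - 8 - 7 = 0 - 15 ≡ 16; y = λ·(8 - 16) - 19 ≡ 12. → (16, 12)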